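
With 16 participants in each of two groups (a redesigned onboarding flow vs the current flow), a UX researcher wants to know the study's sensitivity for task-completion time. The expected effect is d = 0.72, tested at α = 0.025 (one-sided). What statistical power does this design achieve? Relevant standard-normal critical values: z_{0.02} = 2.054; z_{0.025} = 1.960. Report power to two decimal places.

power ≈ 0.53

For two equal groups, power = Φ(d·√(n/2) − z_{α}).
d·√(n/2) = 0.72 × √(16/2) = 0.72 × 2.828 = 2.036.
z_β = 2.036 − 1.960 = 0.076.
Power = Φ(0.076) = 0.530.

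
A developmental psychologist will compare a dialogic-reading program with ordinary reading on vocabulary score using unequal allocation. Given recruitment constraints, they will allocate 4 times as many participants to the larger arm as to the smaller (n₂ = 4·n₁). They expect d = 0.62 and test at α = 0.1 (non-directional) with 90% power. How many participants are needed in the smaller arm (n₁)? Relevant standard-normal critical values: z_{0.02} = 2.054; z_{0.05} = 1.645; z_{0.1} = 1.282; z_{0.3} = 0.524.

With allocation ratio k = n₂/n₁ = 4, Var(x̄₁−x̄₂) = σ²(1/n₁ + 1/(k·n₁)) = σ²·(k+1)/(k·n₁).
So n₁ = (1 + 1/k)·((z_{α/2} + z_β)/d)² = 1.250 × (2.927/0.62)².
n₁ = 1.250 × 22.29 = 27.9.
Round up: n₁ = 28, giving n₂ = 4 × 28 = 112.

n₁ = 28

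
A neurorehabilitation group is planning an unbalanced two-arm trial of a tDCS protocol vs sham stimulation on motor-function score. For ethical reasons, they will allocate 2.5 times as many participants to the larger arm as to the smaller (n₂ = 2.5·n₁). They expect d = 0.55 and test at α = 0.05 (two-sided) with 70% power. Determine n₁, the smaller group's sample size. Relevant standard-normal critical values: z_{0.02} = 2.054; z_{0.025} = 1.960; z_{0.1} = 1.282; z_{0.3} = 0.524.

With allocation ratio k = n₂/n₁ = 2.5, Var(x̄₁−x̄₂) = σ²(1/n₁ + 1/(k·n₁)) = σ²·(k+1)/(k·n₁).
So n₁ = (1 + 1/k)·((z_{α/2} + z_β)/d)² = 1.400 × (2.484/0.55)².
n₁ = 1.400 × 20.40 = 28.6.
Round up: n₁ = 29, giving n₂ = ⌈2.5 × 29⌉ = ⌈72.5⌉ = 73.

n₁ = 29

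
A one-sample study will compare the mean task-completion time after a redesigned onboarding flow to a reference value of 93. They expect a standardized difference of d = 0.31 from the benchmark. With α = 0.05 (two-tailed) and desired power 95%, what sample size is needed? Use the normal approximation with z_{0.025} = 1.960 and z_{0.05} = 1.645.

For a one-sample test: n = ((z_{α/2} + z_β) / d)².
z_{α/2} + z_β = 1.960 + 1.645 = 3.605.
n = (3.605 / 0.31)² = 11.629² = 135.23.
Round up.

n = 136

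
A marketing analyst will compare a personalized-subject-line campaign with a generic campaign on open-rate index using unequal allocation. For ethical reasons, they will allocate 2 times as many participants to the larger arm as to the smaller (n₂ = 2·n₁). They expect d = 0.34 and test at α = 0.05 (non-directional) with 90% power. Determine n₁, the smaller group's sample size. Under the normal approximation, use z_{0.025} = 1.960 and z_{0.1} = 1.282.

n₁ = 137

With allocation ratio k = n₂/n₁ = 2, Var(x̄₁−x̄₂) = σ²(1/n₁ + 1/(k·n₁)) = σ²·(k+1)/(k·n₁).
So n₁ = (1 + 1/k)·((z_{α/2} + z_β)/d)² = 1.500 × (3.242/0.34)².
n₁ = 1.500 × 90.92 = 136.4.
Round up: n₁ = 137, giving n₂ = 2 × 137 = 274.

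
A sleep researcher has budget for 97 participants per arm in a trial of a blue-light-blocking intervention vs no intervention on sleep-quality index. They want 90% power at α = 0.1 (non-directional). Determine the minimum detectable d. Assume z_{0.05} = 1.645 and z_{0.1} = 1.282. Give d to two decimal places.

d_min ≈ 0.42

For two independent groups of n = 97 each: d_min = (z_{α/2} + z_β)·√(2/n).
z-sum = 1.645 + 1.282 = 2.927.
d_min = 2.927 × √(2/97) = 2.927 × 0.1436 = 0.420.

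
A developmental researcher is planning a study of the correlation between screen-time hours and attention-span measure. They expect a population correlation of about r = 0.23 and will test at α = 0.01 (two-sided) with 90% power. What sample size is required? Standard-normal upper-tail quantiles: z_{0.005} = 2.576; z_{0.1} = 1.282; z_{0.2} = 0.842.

Fisher's z: C = ½·ln((1+r)/(1−r)) = ½·ln(1.5974) = 0.2342.
n = ((z_{α/2} + z_β)/C)² + 3.
(2.576 + 1.282) / 0.2342 = 3.858 / 0.2342 = 16.473.
n = 16.473² + 3 = 271.36 + 3 = 274.4.
Round up.

n = 275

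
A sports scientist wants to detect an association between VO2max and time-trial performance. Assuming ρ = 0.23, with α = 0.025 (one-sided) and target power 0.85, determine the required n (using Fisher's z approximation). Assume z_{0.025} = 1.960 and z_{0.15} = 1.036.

n = 167

Fisher's z: C = ½·ln((1+r)/(1−r)) = ½·ln(1.5974) = 0.2342.
n = ((z_{α} + z_β)/C)² + 3.
(1.960 + 1.036) / 0.2342 = 2.996 / 0.2342 = 12.792.
n = 12.792² + 3 = 163.65 + 3 = 166.6.
Round up.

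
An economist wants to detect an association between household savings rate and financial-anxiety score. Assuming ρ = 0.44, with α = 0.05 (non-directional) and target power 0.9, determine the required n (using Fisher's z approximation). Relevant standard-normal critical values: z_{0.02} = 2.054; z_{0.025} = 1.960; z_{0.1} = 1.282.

n = 51

Fisher's z: C = ½·ln((1+r)/(1−r)) = ½·ln(2.5714) = 0.4722.
n = ((z_{α/2} + z_β)/C)² + 3.
(1.960 + 1.282) / 0.4722 = 3.242 / 0.4722 = 6.866.
n = 6.866² + 3 = 47.14 + 3 = 50.1.
Round up.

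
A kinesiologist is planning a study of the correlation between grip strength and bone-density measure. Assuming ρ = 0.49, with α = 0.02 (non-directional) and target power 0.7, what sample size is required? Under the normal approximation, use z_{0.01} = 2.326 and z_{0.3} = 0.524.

n = 32

Fisher's z: C = ½·ln((1+r)/(1−r)) = ½·ln(2.9216) = 0.5361.
n = ((z_{α/2} + z_β)/C)² + 3.
(2.326 + 0.524) / 0.5361 = 2.850 / 0.5361 = 5.316.
n = 5.316² + 3 = 28.26 + 3 = 31.3.
Round up.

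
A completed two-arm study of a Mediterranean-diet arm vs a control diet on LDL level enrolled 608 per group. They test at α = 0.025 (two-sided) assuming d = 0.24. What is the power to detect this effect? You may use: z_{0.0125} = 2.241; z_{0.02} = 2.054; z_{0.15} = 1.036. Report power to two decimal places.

For two equal groups, power = Φ(d·√(n/2) − z_{α/2}).
d·√(n/2) = 0.24 × √(608/2) = 0.24 × 17.436 = 4.185.
z_β = 4.185 − 2.241 = 1.944.
Power = Φ(1.944) = 0.974.

power ≈ 0.97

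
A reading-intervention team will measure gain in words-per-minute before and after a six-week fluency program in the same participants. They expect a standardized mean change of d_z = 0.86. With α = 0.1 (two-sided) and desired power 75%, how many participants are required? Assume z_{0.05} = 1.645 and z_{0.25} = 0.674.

For a paired (one-sample on differences) test: n = ((z_{α/2} + z_β) / d)².
z_{α/2} + z_β = 1.645 + 0.674 = 2.319.
n = (2.319 / 0.86)² = 2.697² = 7.27.
Round up.

n = 8 pairs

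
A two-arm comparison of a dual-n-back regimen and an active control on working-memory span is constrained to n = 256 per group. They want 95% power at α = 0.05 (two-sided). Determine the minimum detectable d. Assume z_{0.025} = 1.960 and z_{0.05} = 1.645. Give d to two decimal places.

d_min ≈ 0.32

For two independent groups of n = 256 each: d_min = (z_{α/2} + z_β)·√(2/n).
z-sum = 1.960 + 1.645 = 3.605.
d_min = 3.605 × √(2/256) = 3.605 × 0.0884 = 0.319.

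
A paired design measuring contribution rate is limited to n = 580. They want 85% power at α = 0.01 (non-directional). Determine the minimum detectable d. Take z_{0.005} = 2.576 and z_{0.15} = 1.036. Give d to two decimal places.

For a single sample (or paired design) of n = 580: d_min = (z_{α/2} + z_β)/√n.
z-sum = 2.576 + 1.036 = 3.612.
d_min = 3.612 / √580 = 3.612 / 24.083 = 0.150.

d_min ≈ 0.15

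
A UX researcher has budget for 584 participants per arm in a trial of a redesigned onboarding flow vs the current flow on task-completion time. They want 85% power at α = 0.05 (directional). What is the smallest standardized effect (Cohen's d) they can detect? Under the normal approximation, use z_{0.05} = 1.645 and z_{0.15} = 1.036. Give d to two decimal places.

For two independent groups of n = 584 each: d_min = (z_{α} + z_β)·√(2/n).
z-sum = 1.645 + 1.036 = 2.681.
d_min = 2.681 × √(2/584) = 2.681 × 0.0585 = 0.157.

d_min ≈ 0.16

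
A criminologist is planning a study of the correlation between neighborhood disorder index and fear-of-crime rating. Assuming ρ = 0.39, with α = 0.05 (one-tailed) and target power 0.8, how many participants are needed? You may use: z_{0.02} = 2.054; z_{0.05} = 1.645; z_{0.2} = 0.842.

n = 40

Fisher's z: C = ½·ln((1+r)/(1−r)) = ½·ln(2.2787) = 0.4118.
n = ((z_{α} + z_β)/C)² + 3.
(1.645 + 0.842) / 0.4118 = 2.487 / 0.4118 = 6.039.
n = 6.039² + 3 = 36.47 + 3 = 39.5.
Round up.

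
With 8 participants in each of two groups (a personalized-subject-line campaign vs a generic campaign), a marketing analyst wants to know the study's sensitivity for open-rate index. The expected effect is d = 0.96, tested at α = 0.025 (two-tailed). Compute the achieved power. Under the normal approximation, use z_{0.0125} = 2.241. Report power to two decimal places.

power ≈ 0.37

For two equal groups, power = Φ(d·√(n/2) − z_{α/2}).
d·√(n/2) = 0.96 × √(8/2) = 0.96 × 2.000 = 1.920.
z_β = 1.920 − 2.241 = -0.321.
Power = Φ(-0.321) = 0.374.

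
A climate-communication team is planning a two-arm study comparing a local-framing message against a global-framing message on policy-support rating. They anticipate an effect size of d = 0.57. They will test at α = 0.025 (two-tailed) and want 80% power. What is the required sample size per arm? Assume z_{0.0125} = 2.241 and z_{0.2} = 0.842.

For two independent groups with equal n: n = 2·((z_{α/2} + z_β) / d)².
z_{α/2} + z_β = 2.241 + 0.842 = 3.083.
n = 2 × (3.083 / 0.57)² = 2 × 5.409² = 2 × 29.25 = 58.5.
Round up to the next whole participant.

n = 59 per group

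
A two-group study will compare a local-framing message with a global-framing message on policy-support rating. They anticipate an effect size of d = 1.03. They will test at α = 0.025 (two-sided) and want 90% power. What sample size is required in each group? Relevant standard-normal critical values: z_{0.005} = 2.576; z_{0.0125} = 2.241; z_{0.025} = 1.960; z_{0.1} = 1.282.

For two independent groups with equal n: n = 2·((z_{α/2} + z_β) / d)².
z_{α/2} + z_β = 2.241 + 1.282 = 3.523.
n = 2 × (3.523 / 1.03)² = 2 × 3.420² = 2 × 11.70 = 23.4.
Round up to the next whole participant.

n = 24 per group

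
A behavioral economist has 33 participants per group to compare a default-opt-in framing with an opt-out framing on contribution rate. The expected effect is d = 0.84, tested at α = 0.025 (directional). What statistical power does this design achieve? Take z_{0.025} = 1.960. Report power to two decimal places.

power ≈ 0.93

For two equal groups, power = Φ(d·√(n/2) − z_{α}).
d·√(n/2) = 0.84 × √(33/2) = 0.84 × 4.062 = 3.412.
z_β = 3.412 − 1.960 = 1.452.
Power = Φ(1.452) = 0.927.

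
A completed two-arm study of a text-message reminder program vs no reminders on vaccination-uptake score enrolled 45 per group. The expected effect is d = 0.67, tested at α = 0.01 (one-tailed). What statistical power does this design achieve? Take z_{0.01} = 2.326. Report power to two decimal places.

power ≈ 0.80

For two equal groups, power = Φ(d·√(n/2) − z_{α}).
d·√(n/2) = 0.67 × √(45/2) = 0.67 × 4.743 = 3.178.
z_β = 3.178 − 2.326 = 0.852.
Power = Φ(0.852) = 0.803.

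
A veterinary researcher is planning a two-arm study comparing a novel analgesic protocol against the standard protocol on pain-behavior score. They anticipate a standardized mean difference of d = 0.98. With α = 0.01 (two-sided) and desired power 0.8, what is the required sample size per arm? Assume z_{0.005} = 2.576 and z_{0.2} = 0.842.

For two independent groups with equal n: n = 2·((z_{α/2} + z_β) / d)².
z_{α/2} + z_β = 2.576 + 0.842 = 3.418.
n = 2 × (3.418 / 0.98)² = 2 × 3.488² = 2 × 12.16 = 24.3.
Round up to the next whole participant.

n = 25 per group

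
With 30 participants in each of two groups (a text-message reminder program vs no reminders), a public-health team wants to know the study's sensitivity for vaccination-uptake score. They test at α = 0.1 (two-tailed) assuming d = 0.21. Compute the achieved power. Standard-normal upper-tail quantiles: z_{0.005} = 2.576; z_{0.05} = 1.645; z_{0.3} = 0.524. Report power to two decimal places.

power ≈ 0.20

For two equal groups, power = Φ(d·√(n/2) − z_{α/2}).
d·√(n/2) = 0.21 × √(30/2) = 0.21 × 3.873 = 0.813.
z_β = 0.813 − 1.645 = -0.832.
Power = Φ(-0.832) = 0.203.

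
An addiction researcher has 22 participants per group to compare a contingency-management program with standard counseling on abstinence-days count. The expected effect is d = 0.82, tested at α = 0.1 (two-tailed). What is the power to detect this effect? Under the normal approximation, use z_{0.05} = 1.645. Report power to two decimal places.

power ≈ 0.86

For two equal groups, power = Φ(d·√(n/2) − z_{α/2}).
d·√(n/2) = 0.82 × √(22/2) = 0.82 × 3.317 = 2.720.
z_β = 2.720 − 1.645 = 1.075.
Power = Φ(1.075) = 0.859.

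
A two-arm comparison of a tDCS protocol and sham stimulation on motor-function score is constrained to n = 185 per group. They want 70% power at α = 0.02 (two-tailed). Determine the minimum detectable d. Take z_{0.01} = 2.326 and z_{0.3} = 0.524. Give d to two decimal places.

d_min ≈ 0.30

For two independent groups of n = 185 each: d_min = (z_{α/2} + z_β)·√(2/n).
z-sum = 2.326 + 0.524 = 2.850.
d_min = 2.850 × √(2/185) = 2.850 × 0.1040 = 0.296.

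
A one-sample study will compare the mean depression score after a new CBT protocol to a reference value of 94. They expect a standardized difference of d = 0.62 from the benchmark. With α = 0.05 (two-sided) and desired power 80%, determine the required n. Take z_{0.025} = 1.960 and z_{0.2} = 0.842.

n = 21

For a one-sample test: n = ((z_{α/2} + z_β) / d)².
z_{α/2} + z_β = 1.960 + 0.842 = 2.802.
n = (2.802 / 0.62)² = 4.519² = 20.42.
Round up.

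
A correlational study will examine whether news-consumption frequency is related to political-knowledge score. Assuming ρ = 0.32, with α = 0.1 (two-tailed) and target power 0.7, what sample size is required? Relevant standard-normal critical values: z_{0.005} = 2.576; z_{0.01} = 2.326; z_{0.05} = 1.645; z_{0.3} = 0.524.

Fisher's z: C = ½·ln((1+r)/(1−r)) = ½·ln(1.9412) = 0.3316.
n = ((z_{α/2} + z_β)/C)² + 3.
(1.645 + 0.524) / 0.3316 = 2.169 / 0.3316 = 6.541.
n = 6.541² + 3 = 42.78 + 3 = 45.8.
Round up.

n = 46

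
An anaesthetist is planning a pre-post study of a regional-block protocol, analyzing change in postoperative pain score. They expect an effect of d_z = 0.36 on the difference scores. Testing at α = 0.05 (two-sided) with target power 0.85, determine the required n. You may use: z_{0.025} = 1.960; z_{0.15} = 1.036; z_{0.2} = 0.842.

n = 70 pairs

For a paired (one-sample on differences) test: n = ((z_{α/2} + z_β) / d)².
z_{α/2} + z_β = 1.960 + 1.036 = 2.996.
n = (2.996 / 0.36)² = 8.322² = 69.26.
Round up.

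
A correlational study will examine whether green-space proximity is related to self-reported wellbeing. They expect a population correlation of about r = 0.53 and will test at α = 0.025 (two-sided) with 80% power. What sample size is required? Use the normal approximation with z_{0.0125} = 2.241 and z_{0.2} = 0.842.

Fisher's z: C = ½·ln((1+r)/(1−r)) = ½·ln(3.2553) = 0.5901.
n = ((z_{α/2} + z_β)/C)² + 3.
(2.241 + 0.842) / 0.5901 = 3.083 / 0.5901 = 5.225.
n = 5.225² + 3 = 27.30 + 3 = 30.3.
Round up.

n = 31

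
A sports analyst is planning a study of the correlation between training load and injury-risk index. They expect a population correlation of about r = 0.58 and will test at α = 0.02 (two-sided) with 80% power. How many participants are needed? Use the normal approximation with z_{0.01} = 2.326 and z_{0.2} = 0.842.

Fisher's z: C = ½·ln((1+r)/(1−r)) = ½·ln(3.7619) = 0.6625.
n = ((z_{α/2} + z_β)/C)² + 3.
(2.326 + 0.842) / 0.6625 = 3.168 / 0.6625 = 4.782.
n = 4.782² + 3 = 22.87 + 3 = 25.9.
Round up.

n = 26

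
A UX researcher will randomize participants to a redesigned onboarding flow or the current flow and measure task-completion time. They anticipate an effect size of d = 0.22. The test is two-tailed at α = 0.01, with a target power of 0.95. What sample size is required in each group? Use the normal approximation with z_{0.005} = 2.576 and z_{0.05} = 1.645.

n = 737 per group

For two independent groups with equal n: n = 2·((z_{α/2} + z_β) / d)².
z_{α/2} + z_β = 2.576 + 1.645 = 4.221.
n = 2 × (4.221 / 0.22)² = 2 × 19.186² = 2 × 368.12 = 736.2.
Round up to the next whole participant.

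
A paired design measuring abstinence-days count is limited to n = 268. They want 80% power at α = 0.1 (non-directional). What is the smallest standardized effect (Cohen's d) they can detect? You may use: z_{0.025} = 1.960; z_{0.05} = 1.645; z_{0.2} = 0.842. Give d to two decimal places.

d_min ≈ 0.15

For a single sample (or paired design) of n = 268: d_min = (z_{α/2} + z_β)/√n.
z-sum = 1.645 + 0.842 = 2.487.
d_min = 2.487 / √268 = 2.487 / 16.371 = 0.152.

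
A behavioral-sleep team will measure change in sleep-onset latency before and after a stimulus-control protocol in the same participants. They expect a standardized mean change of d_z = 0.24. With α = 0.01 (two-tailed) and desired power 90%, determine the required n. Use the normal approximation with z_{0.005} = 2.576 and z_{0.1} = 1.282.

For a paired (one-sample on differences) test: n = ((z_{α/2} + z_β) / d)².
z_{α/2} + z_β = 2.576 + 1.282 = 3.858.
n = (3.858 / 0.24)² = 16.075² = 258.41.
Round up.

n = 259 pairs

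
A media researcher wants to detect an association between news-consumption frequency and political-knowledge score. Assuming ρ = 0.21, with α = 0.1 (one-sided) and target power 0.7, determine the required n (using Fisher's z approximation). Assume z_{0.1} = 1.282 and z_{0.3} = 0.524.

Fisher's z: C = ½·ln((1+r)/(1−r)) = ½·ln(1.5316) = 0.2132.
n = ((z_{α} + z_β)/C)² + 3.
(1.282 + 0.524) / 0.2132 = 1.806 / 0.2132 = 8.471.
n = 8.471² + 3 = 71.76 + 3 = 74.8.
Round up.

n = 75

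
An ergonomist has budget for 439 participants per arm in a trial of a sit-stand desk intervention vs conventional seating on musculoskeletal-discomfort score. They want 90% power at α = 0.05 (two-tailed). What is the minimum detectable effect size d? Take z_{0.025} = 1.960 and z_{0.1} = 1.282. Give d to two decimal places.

For two independent groups of n = 439 each: d_min = (z_{α/2} + z_β)·√(2/n).
z-sum = 1.960 + 1.282 = 3.242.
d_min = 3.242 × √(2/439) = 3.242 × 0.0675 = 0.219.

d_min ≈ 0.22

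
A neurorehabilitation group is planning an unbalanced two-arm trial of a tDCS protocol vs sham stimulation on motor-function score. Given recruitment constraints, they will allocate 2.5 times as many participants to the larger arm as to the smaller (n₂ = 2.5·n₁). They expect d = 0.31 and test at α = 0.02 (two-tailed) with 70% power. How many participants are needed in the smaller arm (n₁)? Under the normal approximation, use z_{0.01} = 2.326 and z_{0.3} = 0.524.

n₁ = 119

With allocation ratio k = n₂/n₁ = 2.5, Var(x̄₁−x̄₂) = σ²(1/n₁ + 1/(k·n₁)) = σ²·(k+1)/(k·n₁).
So n₁ = (1 + 1/k)·((z_{α/2} + z_β)/d)² = 1.400 × (2.850/0.31)².
n₁ = 1.400 × 84.52 = 118.3.
Round up: n₁ = 119, giving n₂ = ⌈2.5 × 119⌉ = ⌈297.5⌉ = 298.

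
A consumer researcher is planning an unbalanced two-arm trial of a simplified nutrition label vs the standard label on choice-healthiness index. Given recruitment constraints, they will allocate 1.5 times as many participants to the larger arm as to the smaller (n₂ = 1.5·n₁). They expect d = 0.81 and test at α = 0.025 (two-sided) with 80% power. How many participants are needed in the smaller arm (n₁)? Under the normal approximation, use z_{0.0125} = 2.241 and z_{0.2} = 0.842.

With allocation ratio k = n₂/n₁ = 1.5, Var(x̄₁−x̄₂) = σ²(1/n₁ + 1/(k·n₁)) = σ²·(k+1)/(k·n₁).
So n₁ = (1 + 1/k)·((z_{α/2} + z_β)/d)² = 1.667 × (3.083/0.81)².
n₁ = 1.667 × 14.49 = 24.1.
Round up: n₁ = 25, giving n₂ = ⌈1.5 × 25⌉ = ⌈37.5⌉ = 38.

n₁ = 25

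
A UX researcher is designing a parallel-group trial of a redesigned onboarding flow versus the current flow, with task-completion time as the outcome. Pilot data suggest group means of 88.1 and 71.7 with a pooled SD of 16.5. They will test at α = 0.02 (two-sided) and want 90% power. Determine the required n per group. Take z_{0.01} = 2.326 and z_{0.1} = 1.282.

Cohen's d = |M₁ − M₂| / SD_pooled = |88.1 − 71.7| / 16.5 = 16.4 / 16.5 = 0.994.
For two independent groups with equal n: n = 2·((z_{α/2} + z_β) / d)².
z_{α/2} + z_β = 2.326 + 1.282 = 3.608.
n = 2 × (3.608 / 0.994)² = 2 × 3.630² = 2 × 13.18 = 26.4.
Round up to the next whole participant.

n = 27 per group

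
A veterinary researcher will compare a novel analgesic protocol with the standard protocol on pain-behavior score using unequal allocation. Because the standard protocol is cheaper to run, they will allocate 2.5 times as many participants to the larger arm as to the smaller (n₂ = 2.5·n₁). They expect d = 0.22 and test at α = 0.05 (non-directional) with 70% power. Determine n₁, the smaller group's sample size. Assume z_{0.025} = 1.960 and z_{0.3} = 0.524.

With allocation ratio k = n₂/n₁ = 2.5, Var(x̄₁−x̄₂) = σ²(1/n₁ + 1/(k·n₁)) = σ²·(k+1)/(k·n₁).
So n₁ = (1 + 1/k)·((z_{α/2} + z_β)/d)² = 1.400 × (2.484/0.22)².
n₁ = 1.400 × 127.48 = 178.5.
Round up: n₁ = 179, giving n₂ = ⌈2.5 × 179⌉ = ⌈447.5⌉ = 448.

n₁ = 179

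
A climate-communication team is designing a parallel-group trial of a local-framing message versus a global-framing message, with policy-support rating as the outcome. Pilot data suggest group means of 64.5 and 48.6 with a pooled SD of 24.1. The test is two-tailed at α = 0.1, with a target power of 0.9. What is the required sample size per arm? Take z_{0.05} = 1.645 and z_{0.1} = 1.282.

n = 40 per group

Cohen's d = |M₁ − M₂| / SD_pooled = |64.5 − 48.6| / 24.1 = 15.9 / 24.1 = 0.660.
For two independent groups with equal n: n = 2·((z_{α/2} + z_β) / d)².
z_{α/2} + z_β = 1.645 + 1.282 = 2.927.
n = 2 × (2.927 / 0.660)² = 2 × 4.435² = 2 × 19.67 = 39.3.
Round up to the next whole participant.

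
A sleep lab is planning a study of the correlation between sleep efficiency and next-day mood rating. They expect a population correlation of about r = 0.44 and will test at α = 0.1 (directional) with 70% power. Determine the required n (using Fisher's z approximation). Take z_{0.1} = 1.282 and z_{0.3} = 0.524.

n = 18

Fisher's z: C = ½·ln((1+r)/(1−r)) = ½·ln(2.5714) = 0.4722.
n = ((z_{α} + z_β)/C)² + 3.
(1.282 + 0.524) / 0.4722 = 1.806 / 0.4722 = 3.825.
n = 3.825² + 3 = 14.63 + 3 = 17.6.
Round up.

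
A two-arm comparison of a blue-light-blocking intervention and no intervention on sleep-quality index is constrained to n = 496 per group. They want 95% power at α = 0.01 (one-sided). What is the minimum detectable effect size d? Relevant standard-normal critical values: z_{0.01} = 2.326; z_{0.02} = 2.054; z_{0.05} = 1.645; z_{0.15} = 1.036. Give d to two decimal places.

d_min ≈ 0.25

For two independent groups of n = 496 each: d_min = (z_{α} + z_β)·√(2/n).
z-sum = 2.326 + 1.645 = 3.971.
d_min = 3.971 × √(2/496) = 3.971 × 0.0635 = 0.252.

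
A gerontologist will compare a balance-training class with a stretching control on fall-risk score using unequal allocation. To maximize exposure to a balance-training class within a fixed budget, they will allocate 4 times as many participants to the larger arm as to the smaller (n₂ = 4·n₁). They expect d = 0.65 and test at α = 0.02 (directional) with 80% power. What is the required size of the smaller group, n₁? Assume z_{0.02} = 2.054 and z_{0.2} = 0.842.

With allocation ratio k = n₂/n₁ = 4, Var(x̄₁−x̄₂) = σ²(1/n₁ + 1/(k·n₁)) = σ²·(k+1)/(k·n₁).
So n₁ = (1 + 1/k)·((z_{α} + z_β)/d)² = 1.250 × (2.896/0.65)².
n₁ = 1.250 × 19.85 = 24.8.
Round up: n₁ = 25, giving n₂ = 4 × 25 = 100.

n₁ = 25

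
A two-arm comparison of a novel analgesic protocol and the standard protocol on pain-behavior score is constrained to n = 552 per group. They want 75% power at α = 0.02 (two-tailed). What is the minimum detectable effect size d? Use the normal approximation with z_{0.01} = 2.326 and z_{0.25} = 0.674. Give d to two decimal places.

For two independent groups of n = 552 each: d_min = (z_{α/2} + z_β)·√(2/n).
z-sum = 2.326 + 0.674 = 3.000.
d_min = 3.000 × √(2/552) = 3.000 × 0.0602 = 0.181.

d_min ≈ 0.18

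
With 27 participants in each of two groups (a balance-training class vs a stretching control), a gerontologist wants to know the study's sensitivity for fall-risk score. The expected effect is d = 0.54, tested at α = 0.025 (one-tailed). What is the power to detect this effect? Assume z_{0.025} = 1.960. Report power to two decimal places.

For two equal groups, power = Φ(d·√(n/2) − z_{α}).
d·√(n/2) = 0.54 × √(27/2) = 0.54 × 3.674 = 1.984.
z_β = 1.984 − 1.960 = 0.024.
Power = Φ(0.024) = 0.510.

power ≈ 0.51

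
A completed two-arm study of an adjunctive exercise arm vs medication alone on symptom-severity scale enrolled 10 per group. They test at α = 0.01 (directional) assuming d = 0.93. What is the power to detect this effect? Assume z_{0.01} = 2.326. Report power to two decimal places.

For two equal groups, power = Φ(d·√(n/2) − z_{α}).
d·√(n/2) = 0.93 × √(10/2) = 0.93 × 2.236 = 2.080.
z_β = 2.080 − 2.326 = -0.246.
Power = Φ(-0.246) = 0.403.

power ≈ 0.40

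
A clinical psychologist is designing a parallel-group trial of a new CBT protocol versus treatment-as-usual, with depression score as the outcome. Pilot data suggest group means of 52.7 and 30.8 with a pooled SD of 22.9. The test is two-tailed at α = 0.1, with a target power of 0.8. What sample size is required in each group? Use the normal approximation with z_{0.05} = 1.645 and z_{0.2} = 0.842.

Cohen's d = |M₁ − M₂| / SD_pooled = |52.7 − 30.8| / 22.9 = 21.9 / 22.9 = 0.956.
For two independent groups with equal n: n = 2·((z_{α/2} + z_β) / d)².
z_{α/2} + z_β = 1.645 + 0.842 = 2.487.
n = 2 × (2.487 / 0.956)² = 2 × 2.601² = 2 × 6.77 = 13.5.
Round up to the next whole participant.

n = 14 per group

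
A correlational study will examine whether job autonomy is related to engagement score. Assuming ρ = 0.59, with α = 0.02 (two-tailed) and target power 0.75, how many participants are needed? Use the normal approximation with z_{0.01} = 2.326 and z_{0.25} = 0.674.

Fisher's z: C = ½·ln((1+r)/(1−r)) = ½·ln(3.8780) = 0.6777.
n = ((z_{α/2} + z_β)/C)² + 3.
(2.326 + 0.674) / 0.6777 = 3.000 / 0.6777 = 4.427.
n = 4.427² + 3 = 19.60 + 3 = 22.6.
Round up.

n = 23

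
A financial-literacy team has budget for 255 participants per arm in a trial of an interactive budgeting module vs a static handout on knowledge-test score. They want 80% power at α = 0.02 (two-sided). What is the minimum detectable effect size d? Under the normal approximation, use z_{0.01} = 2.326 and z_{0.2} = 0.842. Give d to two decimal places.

d_min ≈ 0.28

For two independent groups of n = 255 each: d_min = (z_{α/2} + z_β)·√(2/n).
z-sum = 2.326 + 0.842 = 3.168.
d_min = 3.168 × √(2/255) = 3.168 × 0.0886 = 0.281.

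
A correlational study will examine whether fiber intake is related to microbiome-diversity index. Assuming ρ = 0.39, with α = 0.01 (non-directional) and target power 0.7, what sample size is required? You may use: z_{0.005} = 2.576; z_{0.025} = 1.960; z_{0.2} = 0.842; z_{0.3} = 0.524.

Fisher's z: C = ½·ln((1+r)/(1−r)) = ½·ln(2.2787) = 0.4118.
n = ((z_{α/2} + z_β)/C)² + 3.
(2.576 + 0.524) / 0.4118 = 3.100 / 0.4118 = 7.528.
n = 7.528² + 3 = 56.67 + 3 = 59.7.
Round up.

n = 60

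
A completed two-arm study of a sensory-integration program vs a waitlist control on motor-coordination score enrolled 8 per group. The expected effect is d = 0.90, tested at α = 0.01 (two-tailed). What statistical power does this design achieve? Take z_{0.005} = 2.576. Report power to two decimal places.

power ≈ 0.22

For two equal groups, power = Φ(d·√(n/2) − z_{α/2}).
d·√(n/2) = 0.90 × √(8/2) = 0.90 × 2.000 = 1.800.
z_β = 1.800 − 2.576 = -0.776.
Power = Φ(-0.776) = 0.219.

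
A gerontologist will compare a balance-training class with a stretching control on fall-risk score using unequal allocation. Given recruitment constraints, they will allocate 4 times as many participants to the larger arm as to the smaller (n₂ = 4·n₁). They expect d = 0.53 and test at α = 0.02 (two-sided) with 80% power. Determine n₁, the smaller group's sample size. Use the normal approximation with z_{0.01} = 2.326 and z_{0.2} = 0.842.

n₁ = 45

With allocation ratio k = n₂/n₁ = 4, Var(x̄₁−x̄₂) = σ²(1/n₁ + 1/(k·n₁)) = σ²·(k+1)/(k·n₁).
So n₁ = (1 + 1/k)·((z_{α/2} + z_β)/d)² = 1.250 × (3.168/0.53)².
n₁ = 1.250 × 35.73 = 44.7.
Round up: n₁ = 45, giving n₂ = 4 × 45 = 180.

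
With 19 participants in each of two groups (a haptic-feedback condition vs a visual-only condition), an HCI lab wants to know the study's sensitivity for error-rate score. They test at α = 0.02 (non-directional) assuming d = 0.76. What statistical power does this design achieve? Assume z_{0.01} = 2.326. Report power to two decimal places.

For two equal groups, power = Φ(d·√(n/2) − z_{α/2}).
d·√(n/2) = 0.76 × √(19/2) = 0.76 × 3.082 = 2.342.
z_β = 2.342 − 2.326 = 0.016.
Power = Φ(0.016) = 0.507.

power ≈ 0.51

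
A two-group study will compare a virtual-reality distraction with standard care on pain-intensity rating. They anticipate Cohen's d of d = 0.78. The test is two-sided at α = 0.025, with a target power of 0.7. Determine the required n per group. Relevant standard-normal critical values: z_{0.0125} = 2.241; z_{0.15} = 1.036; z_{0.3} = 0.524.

n = 26 per group

For two independent groups with equal n: n = 2·((z_{α/2} + z_β) / d)².
z_{α/2} + z_β = 2.241 + 0.524 = 2.765.
n = 2 × (2.765 / 0.78)² = 2 × 3.545² = 2 × 12.57 = 25.1.
Round up to the next whole participant.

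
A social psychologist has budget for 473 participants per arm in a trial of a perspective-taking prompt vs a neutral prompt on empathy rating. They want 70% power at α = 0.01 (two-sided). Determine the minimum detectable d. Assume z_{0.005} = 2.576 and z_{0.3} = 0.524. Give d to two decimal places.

d_min ≈ 0.20

For two independent groups of n = 473 each: d_min = (z_{α/2} + z_β)·√(2/n).
z-sum = 2.576 + 0.524 = 3.100.
d_min = 3.100 × √(2/473) = 3.100 × 0.0650 = 0.202.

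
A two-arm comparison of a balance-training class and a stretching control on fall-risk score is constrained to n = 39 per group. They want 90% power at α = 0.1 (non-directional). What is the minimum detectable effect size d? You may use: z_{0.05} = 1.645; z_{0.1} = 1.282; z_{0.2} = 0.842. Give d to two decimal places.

For two independent groups of n = 39 each: d_min = (z_{α/2} + z_β)·√(2/n).
z-sum = 1.645 + 1.282 = 2.927.
d_min = 2.927 × √(2/39) = 2.927 × 0.2265 = 0.663.

d_min ≈ 0.66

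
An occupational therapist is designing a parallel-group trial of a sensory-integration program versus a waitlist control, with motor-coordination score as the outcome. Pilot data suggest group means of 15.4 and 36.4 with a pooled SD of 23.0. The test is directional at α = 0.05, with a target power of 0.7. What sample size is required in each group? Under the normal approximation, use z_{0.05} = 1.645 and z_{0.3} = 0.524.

n = 12 per group

Cohen's d = |M₁ − M₂| / SD_pooled = |15.4 − 36.4| / 23.0 = 21.0 / 23.0 = 0.913.
For two independent groups with equal n: n = 2·((z_{α} + z_β) / d)².
z_{α} + z_β = 1.645 + 0.524 = 2.169.
n = 2 × (2.169 / 0.913)² = 2 × 2.376² = 2 × 5.64 = 11.3.
Round up to the next whole participant.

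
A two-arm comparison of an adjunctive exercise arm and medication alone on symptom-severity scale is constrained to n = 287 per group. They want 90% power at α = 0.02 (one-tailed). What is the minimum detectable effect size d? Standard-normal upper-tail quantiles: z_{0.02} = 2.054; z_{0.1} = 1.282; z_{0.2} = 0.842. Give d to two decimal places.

For two independent groups of n = 287 each: d_min = (z_{α} + z_β)·√(2/n).
z-sum = 2.054 + 1.282 = 3.336.
d_min = 3.336 × √(2/287) = 3.336 × 0.0835 = 0.278.

d_min ≈ 0.28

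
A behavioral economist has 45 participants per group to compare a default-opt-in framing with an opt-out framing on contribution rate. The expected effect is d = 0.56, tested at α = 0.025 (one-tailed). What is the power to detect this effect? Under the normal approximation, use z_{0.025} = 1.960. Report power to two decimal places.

power ≈ 0.76

For two equal groups, power = Φ(d·√(n/2) − z_{α}).
d·√(n/2) = 0.56 × √(45/2) = 0.56 × 4.743 = 2.656.
z_β = 2.656 − 1.960 = 0.696.
Power = Φ(0.696) = 0.757.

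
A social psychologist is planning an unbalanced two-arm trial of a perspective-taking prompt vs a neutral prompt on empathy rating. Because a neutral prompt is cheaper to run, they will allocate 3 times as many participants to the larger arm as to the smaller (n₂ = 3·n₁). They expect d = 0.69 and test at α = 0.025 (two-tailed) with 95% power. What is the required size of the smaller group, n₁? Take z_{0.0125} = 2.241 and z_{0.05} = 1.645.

With allocation ratio k = n₂/n₁ = 3, Var(x̄₁−x̄₂) = σ²(1/n₁ + 1/(k·n₁)) = σ²·(k+1)/(k·n₁).
So n₁ = (1 + 1/k)·((z_{α/2} + z_β)/d)² = 1.333 × (3.886/0.69)².
n₁ = 1.333 × 31.72 = 42.3.
Round up: n₁ = 43, giving n₂ = 3 × 43 = 129.

n₁ = 43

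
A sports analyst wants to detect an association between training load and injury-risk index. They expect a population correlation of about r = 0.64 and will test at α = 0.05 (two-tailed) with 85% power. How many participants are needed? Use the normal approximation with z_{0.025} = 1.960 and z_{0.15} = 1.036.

Fisher's z: C = ½·ln((1+r)/(1−r)) = ½·ln(4.5556) = 0.7582.
n = ((z_{α/2} + z_β)/C)² + 3.
(1.960 + 1.036) / 0.7582 = 2.996 / 0.7582 = 3.951.
n = 3.951² + 3 = 15.61 + 3 = 18.6.
Round up.

n = 19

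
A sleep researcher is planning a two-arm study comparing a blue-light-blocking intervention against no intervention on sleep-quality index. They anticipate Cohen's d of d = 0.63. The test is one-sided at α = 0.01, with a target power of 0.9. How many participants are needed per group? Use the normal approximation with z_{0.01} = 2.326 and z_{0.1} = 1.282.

n = 66 per group

For two independent groups with equal n: n = 2·((z_{α} + z_β) / d)².
z_{α} + z_β = 2.326 + 1.282 = 3.608.
n = 2 × (3.608 / 0.63)² = 2 × 5.727² = 2 × 32.80 = 65.6.
Round up to the next whole participant.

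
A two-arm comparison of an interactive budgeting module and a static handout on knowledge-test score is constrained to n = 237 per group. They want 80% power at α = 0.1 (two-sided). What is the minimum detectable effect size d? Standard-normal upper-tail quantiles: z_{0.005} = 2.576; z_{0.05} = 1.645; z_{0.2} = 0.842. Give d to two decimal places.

d_min ≈ 0.23

For two independent groups of n = 237 each: d_min = (z_{α/2} + z_β)·√(2/n).
z-sum = 1.645 + 0.842 = 2.487.
d_min = 2.487 × √(2/237) = 2.487 × 0.0919 = 0.228.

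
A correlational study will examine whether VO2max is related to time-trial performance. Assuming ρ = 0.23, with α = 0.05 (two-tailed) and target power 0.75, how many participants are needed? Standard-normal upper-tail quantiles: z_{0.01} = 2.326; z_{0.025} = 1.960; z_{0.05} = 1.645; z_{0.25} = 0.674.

n = 130

Fisher's z: C = ½·ln((1+r)/(1−r)) = ½·ln(1.5974) = 0.2342.
n = ((z_{α/2} + z_β)/C)² + 3.
(1.960 + 0.674) / 0.2342 = 2.634 / 0.2342 = 11.247.
n = 11.247² + 3 = 126.49 + 3 = 129.5.
Round up.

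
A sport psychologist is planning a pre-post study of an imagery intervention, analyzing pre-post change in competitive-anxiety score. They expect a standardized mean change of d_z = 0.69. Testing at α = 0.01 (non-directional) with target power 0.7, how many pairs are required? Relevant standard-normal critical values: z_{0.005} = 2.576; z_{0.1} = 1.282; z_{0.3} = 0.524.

n = 21 pairs

For a paired (one-sample on differences) test: n = ((z_{α/2} + z_β) / d)².
z_{α/2} + z_β = 2.576 + 0.524 = 3.100.
n = (3.100 / 0.69)² = 4.493² = 20.18.
Round up.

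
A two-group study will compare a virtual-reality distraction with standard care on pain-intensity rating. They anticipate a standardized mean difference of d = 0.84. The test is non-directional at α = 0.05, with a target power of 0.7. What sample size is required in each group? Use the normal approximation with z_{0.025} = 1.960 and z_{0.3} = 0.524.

n = 18 per group

For two independent groups with equal n: n = 2·((z_{α/2} + z_β) / d)².
z_{α/2} + z_β = 1.960 + 0.524 = 2.484.
n = 2 × (2.484 / 0.84)² = 2 × 2.957² = 2 × 8.74 = 17.5.
Round up to the next whole participant.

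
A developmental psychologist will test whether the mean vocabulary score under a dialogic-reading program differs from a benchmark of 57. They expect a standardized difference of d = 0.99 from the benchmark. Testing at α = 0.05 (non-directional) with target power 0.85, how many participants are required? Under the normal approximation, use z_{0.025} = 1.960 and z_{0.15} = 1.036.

n = 10

For a one-sample test: n = ((z_{α/2} + z_β) / d)².
z_{α/2} + z_β = 1.960 + 1.036 = 2.996.
n = (2.996 / 0.99)² = 3.026² = 9.16.
Round up.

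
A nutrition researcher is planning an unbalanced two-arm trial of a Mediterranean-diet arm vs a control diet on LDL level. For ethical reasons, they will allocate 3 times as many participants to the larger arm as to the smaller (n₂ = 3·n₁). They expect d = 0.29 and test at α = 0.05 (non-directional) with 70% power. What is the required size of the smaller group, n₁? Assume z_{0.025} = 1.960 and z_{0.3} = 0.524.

n₁ = 98

With allocation ratio k = n₂/n₁ = 3, Var(x̄₁−x̄₂) = σ²(1/n₁ + 1/(k·n₁)) = σ²·(k+1)/(k·n₁).
So n₁ = (1 + 1/k)·((z_{α/2} + z_β)/d)² = 1.333 × (2.484/0.29)².
n₁ = 1.333 × 73.37 = 97.8.
Round up: n₁ = 98, giving n₂ = 3 × 98 = 294.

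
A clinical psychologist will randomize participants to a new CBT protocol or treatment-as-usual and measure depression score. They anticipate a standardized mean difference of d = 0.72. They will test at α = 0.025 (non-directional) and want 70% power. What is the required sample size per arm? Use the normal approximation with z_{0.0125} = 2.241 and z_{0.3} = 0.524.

n = 30 per group

For two independent groups with equal n: n = 2·((z_{α/2} + z_β) / d)².
z_{α/2} + z_β = 2.241 + 0.524 = 2.765.
n = 2 × (2.765 / 0.72)² = 2 × 3.840² = 2 × 14.75 = 29.5.
Round up to the next whole participant.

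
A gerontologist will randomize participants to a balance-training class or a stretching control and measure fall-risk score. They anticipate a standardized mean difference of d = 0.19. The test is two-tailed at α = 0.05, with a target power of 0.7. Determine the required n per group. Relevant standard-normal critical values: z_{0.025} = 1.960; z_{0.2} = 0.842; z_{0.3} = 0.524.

For two independent groups with equal n: n = 2·((z_{α/2} + z_β) / d)².
z_{α/2} + z_β = 1.960 + 0.524 = 2.484.
n = 2 × (2.484 / 0.19)² = 2 × 13.074² = 2 × 170.92 = 341.8.
Round up to the next whole participant.

n = 342 per group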